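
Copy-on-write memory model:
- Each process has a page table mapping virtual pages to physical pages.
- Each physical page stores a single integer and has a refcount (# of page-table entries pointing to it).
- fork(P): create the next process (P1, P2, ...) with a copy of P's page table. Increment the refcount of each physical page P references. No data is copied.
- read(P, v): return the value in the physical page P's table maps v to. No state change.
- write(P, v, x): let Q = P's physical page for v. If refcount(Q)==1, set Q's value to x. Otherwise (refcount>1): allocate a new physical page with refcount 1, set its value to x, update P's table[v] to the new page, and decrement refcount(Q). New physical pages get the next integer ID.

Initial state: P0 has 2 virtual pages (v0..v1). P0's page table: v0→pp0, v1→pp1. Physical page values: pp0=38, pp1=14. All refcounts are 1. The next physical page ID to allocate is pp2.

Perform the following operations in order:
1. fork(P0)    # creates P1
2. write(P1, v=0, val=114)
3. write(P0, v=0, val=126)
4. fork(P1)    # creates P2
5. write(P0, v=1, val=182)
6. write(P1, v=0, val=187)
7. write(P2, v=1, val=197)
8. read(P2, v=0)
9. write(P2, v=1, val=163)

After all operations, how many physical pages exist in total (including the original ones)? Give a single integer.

Op 1: fork(P0) -> P1. 2 ppages; refcounts: pp0:2 pp1:2
Op 2: write(P1, v0, 114). refcount(pp0)=2>1 -> COPY to pp2. 3 ppages; refcounts: pp0:1 pp1:2 pp2:1
Op 3: write(P0, v0, 126). refcount(pp0)=1 -> write in place. 3 ppages; refcounts: pp0:1 pp1:2 pp2:1
Op 4: fork(P1) -> P2. 3 ppages; refcounts: pp0:1 pp1:3 pp2:2
Op 5: write(P0, v1, 182). refcount(pp1)=3>1 -> COPY to pp3. 4 ppages; refcounts: pp0:1 pp1:2 pp2:2 pp3:1
Op 6: write(P1, v0, 187). refcount(pp2)=2>1 -> COPY to pp4. 5 ppages; refcounts: pp0:1 pp1:2 pp2:1 pp3:1 pp4:1
Op 7: write(P2, v1, 197). refcount(pp1)=2>1 -> COPY to pp5. 6 ppages; refcounts: pp0:1 pp1:1 pp2:1 pp3:1 pp4:1 pp5:1
Op 8: read(P2, v0) -> 114. No state change.
Op 9: write(P2, v1, 163). refcount(pp5)=1 -> write in place. 6 ppages; refcounts: pp0:1 pp1:1 pp2:1 pp3:1 pp4:1 pp5:1

Answer: 6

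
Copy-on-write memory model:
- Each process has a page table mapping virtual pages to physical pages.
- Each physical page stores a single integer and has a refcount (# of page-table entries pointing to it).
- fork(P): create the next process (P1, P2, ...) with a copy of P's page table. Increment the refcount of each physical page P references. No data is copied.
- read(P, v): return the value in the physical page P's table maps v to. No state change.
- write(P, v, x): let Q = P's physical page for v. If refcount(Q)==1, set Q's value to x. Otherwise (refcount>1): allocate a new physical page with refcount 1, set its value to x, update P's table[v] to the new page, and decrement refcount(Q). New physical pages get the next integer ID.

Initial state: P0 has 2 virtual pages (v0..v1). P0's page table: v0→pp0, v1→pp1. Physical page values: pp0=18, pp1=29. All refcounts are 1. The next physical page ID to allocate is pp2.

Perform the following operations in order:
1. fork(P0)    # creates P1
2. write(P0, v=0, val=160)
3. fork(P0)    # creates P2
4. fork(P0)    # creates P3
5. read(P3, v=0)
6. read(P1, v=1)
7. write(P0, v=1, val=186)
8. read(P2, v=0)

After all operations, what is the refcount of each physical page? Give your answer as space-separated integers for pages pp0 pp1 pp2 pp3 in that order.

Answer: 1 3 3 1

Derivation:
Op 1: fork(P0) -> P1. 2 ppages; refcounts: pp0:2 pp1:2
Op 2: write(P0, v0, 160). refcount(pp0)=2>1 -> COPY to pp2. 3 ppages; refcounts: pp0:1 pp1:2 pp2:1
Op 3: fork(P0) -> P2. 3 ppages; refcounts: pp0:1 pp1:3 pp2:2
Op 4: fork(P0) -> P3. 3 ppages; refcounts: pp0:1 pp1:4 pp2:3
Op 5: read(P3, v0) -> 160. No state change.
Op 6: read(P1, v1) -> 29. No state change.
Op 7: write(P0, v1, 186). refcount(pp1)=4>1 -> COPY to pp3. 4 ppages; refcounts: pp0:1 pp1:3 pp2:3 pp3:1
Op 8: read(P2, v0) -> 160. No state change.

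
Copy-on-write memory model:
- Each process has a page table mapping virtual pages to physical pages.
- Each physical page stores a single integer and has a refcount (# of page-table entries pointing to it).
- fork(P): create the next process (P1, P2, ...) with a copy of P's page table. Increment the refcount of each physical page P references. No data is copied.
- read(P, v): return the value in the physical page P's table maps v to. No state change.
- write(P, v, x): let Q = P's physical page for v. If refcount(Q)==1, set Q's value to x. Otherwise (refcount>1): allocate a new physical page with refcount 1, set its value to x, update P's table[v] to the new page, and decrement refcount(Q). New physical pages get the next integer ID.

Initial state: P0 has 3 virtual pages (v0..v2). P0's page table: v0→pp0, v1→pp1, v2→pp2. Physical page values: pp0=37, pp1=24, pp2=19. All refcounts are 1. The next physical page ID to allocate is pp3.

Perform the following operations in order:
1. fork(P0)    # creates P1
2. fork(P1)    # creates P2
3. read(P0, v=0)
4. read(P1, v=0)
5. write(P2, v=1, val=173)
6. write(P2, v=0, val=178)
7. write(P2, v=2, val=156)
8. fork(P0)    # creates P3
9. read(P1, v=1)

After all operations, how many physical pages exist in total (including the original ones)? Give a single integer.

Op 1: fork(P0) -> P1. 3 ppages; refcounts: pp0:2 pp1:2 pp2:2
Op 2: fork(P1) -> P2. 3 ppages; refcounts: pp0:3 pp1:3 pp2:3
Op 3: read(P0, v0) -> 37. No state change.
Op 4: read(P1, v0) -> 37. No state change.
Op 5: write(P2, v1, 173). refcount(pp1)=3>1 -> COPY to pp3. 4 ppages; refcounts: pp0:3 pp1:2 pp2:3 pp3:1
Op 6: write(P2, v0, 178). refcount(pp0)=3>1 -> COPY to pp4. 5 ppages; refcounts: pp0:2 pp1:2 pp2:3 pp3:1 pp4:1
Op 7: write(P2, v2, 156). refcount(pp2)=3>1 -> COPY to pp5. 6 ppages; refcounts: pp0:2 pp1:2 pp2:2 pp3:1 pp4:1 pp5:1
Op 8: fork(P0) -> P3. 6 ppages; refcounts: pp0:3 pp1:3 pp2:3 pp3:1 pp4:1 pp5:1
Op 9: read(P1, v1) -> 24. No state change.

Answer: 6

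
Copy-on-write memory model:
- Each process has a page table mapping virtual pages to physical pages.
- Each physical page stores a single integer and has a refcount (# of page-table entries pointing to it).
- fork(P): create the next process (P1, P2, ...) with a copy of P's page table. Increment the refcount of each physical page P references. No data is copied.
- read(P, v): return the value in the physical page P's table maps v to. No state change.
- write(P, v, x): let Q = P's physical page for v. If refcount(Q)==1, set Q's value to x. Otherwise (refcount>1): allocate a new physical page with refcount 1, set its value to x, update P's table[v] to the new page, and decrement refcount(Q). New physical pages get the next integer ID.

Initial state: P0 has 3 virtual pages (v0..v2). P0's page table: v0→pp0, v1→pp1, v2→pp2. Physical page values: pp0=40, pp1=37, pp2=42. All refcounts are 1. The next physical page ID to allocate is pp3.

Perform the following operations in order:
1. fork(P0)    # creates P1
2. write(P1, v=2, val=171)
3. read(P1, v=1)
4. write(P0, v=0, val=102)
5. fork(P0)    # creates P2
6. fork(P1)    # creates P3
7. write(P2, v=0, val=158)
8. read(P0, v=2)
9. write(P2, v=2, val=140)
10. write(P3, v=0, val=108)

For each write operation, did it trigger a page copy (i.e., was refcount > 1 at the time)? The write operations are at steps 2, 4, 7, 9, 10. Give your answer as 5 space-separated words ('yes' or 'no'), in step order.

Op 1: fork(P0) -> P1. 3 ppages; refcounts: pp0:2 pp1:2 pp2:2
Op 2: write(P1, v2, 171). refcount(pp2)=2>1 -> COPY to pp3. 4 ppages; refcounts: pp0:2 pp1:2 pp2:1 pp3:1
Op 3: read(P1, v1) -> 37. No state change.
Op 4: write(P0, v0, 102). refcount(pp0)=2>1 -> COPY to pp4. 5 ppages; refcounts: pp0:1 pp1:2 pp2:1 pp3:1 pp4:1
Op 5: fork(P0) -> P2. 5 ppages; refcounts: pp0:1 pp1:3 pp2:2 pp3:1 pp4:2
Op 6: fork(P1) -> P3. 5 ppages; refcounts: pp0:2 pp1:4 pp2:2 pp3:2 pp4:2
Op 7: write(P2, v0, 158). refcount(pp4)=2>1 -> COPY to pp5. 6 ppages; refcounts: pp0:2 pp1:4 pp2:2 pp3:2 pp4:1 pp5:1
Op 8: read(P0, v2) -> 42. No state change.
Op 9: write(P2, v2, 140). refcount(pp2)=2>1 -> COPY to pp6. 7 ppages; refcounts: pp0:2 pp1:4 pp2:1 pp3:2 pp4:1 pp5:1 pp6:1
Op 10: write(P3, v0, 108). refcount(pp0)=2>1 -> COPY to pp7. 8 ppages; refcounts: pp0:1 pp1:4 pp2:1 pp3:2 pp4:1 pp5:1 pp6:1 pp7:1

yes yes yes yes yes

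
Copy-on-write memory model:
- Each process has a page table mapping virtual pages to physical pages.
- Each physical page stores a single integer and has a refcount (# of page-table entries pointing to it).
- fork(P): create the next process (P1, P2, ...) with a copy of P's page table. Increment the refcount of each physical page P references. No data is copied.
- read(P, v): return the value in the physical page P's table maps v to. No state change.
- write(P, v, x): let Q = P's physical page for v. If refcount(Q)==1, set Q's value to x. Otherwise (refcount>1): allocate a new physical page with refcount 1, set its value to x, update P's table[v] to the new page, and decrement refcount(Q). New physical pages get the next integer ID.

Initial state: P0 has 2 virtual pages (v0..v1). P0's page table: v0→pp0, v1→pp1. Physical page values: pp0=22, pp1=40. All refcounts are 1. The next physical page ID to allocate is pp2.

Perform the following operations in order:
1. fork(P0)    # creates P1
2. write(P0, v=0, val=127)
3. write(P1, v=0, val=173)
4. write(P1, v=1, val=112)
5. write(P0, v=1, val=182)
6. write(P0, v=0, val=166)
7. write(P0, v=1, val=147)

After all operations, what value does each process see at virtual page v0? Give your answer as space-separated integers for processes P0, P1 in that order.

Op 1: fork(P0) -> P1. 2 ppages; refcounts: pp0:2 pp1:2
Op 2: write(P0, v0, 127). refcount(pp0)=2>1 -> COPY to pp2. 3 ppages; refcounts: pp0:1 pp1:2 pp2:1
Op 3: write(P1, v0, 173). refcount(pp0)=1 -> write in place. 3 ppages; refcounts: pp0:1 pp1:2 pp2:1
Op 4: write(P1, v1, 112). refcount(pp1)=2>1 -> COPY to pp3. 4 ppages; refcounts: pp0:1 pp1:1 pp2:1 pp3:1
Op 5: write(P0, v1, 182). refcount(pp1)=1 -> write in place. 4 ppages; refcounts: pp0:1 pp1:1 pp2:1 pp3:1
Op 6: write(P0, v0, 166). refcount(pp2)=1 -> write in place. 4 ppages; refcounts: pp0:1 pp1:1 pp2:1 pp3:1
Op 7: write(P0, v1, 147). refcount(pp1)=1 -> write in place. 4 ppages; refcounts: pp0:1 pp1:1 pp2:1 pp3:1
P0: v0 -> pp2 = 166
P1: v0 -> pp0 = 173

Answer: 166 173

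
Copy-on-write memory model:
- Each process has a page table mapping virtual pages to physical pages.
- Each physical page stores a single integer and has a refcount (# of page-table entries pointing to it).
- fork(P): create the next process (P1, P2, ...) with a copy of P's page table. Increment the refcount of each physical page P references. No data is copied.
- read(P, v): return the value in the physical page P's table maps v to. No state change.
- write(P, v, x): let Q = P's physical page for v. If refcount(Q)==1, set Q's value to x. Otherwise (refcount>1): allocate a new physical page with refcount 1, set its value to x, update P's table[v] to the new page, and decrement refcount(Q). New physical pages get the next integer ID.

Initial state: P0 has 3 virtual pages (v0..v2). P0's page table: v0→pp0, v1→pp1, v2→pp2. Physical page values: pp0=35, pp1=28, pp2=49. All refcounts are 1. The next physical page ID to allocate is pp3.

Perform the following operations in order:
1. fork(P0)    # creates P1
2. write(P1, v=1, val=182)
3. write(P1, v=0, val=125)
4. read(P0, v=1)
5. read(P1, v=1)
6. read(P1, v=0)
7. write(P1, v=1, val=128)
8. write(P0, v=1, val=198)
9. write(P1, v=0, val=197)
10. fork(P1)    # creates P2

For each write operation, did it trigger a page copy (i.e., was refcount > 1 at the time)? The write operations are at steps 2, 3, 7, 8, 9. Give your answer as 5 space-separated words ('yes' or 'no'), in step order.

Op 1: fork(P0) -> P1. 3 ppages; refcounts: pp0:2 pp1:2 pp2:2
Op 2: write(P1, v1, 182). refcount(pp1)=2>1 -> COPY to pp3. 4 ppages; refcounts: pp0:2 pp1:1 pp2:2 pp3:1
Op 3: write(P1, v0, 125). refcount(pp0)=2>1 -> COPY to pp4. 5 ppages; refcounts: pp0:1 pp1:1 pp2:2 pp3:1 pp4:1
Op 4: read(P0, v1) -> 28. No state change.
Op 5: read(P1, v1) -> 182. No state change.
Op 6: read(P1, v0) -> 125. No state change.
Op 7: write(P1, v1, 128). refcount(pp3)=1 -> write in place. 5 ppages; refcounts: pp0:1 pp1:1 pp2:2 pp3:1 pp4:1
Op 8: write(P0, v1, 198). refcount(pp1)=1 -> write in place. 5 ppages; refcounts: pp0:1 pp1:1 pp2:2 pp3:1 pp4:1
Op 9: write(P1, v0, 197). refcount(pp4)=1 -> write in place. 5 ppages; refcounts: pp0:1 pp1:1 pp2:2 pp3:1 pp4:1
Op 10: fork(P1) -> P2. 5 ppages; refcounts: pp0:1 pp1:1 pp2:3 pp3:2 pp4:2

yes yes no no no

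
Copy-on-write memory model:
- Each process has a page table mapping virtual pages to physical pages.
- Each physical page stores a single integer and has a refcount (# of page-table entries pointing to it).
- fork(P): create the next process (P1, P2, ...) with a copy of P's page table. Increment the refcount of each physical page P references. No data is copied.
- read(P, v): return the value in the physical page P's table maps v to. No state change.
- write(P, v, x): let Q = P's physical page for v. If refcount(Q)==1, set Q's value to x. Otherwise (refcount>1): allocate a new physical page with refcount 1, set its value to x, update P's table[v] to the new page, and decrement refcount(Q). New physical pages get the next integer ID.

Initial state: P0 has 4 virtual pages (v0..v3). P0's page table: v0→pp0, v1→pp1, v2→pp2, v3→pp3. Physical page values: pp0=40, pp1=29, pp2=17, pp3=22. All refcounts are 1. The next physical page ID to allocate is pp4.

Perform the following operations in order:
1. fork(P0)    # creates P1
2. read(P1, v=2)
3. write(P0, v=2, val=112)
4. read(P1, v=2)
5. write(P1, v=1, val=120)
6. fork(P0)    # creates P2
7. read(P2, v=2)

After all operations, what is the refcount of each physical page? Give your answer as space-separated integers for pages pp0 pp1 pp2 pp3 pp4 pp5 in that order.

Op 1: fork(P0) -> P1. 4 ppages; refcounts: pp0:2 pp1:2 pp2:2 pp3:2
Op 2: read(P1, v2) -> 17. No state change.
Op 3: write(P0, v2, 112). refcount(pp2)=2>1 -> COPY to pp4. 5 ppages; refcounts: pp0:2 pp1:2 pp2:1 pp3:2 pp4:1
Op 4: read(P1, v2) -> 17. No state change.
Op 5: write(P1, v1, 120). refcount(pp1)=2>1 -> COPY to pp5. 6 ppages; refcounts: pp0:2 pp1:1 pp2:1 pp3:2 pp4:1 pp5:1
Op 6: fork(P0) -> P2. 6 ppages; refcounts: pp0:3 pp1:2 pp2:1 pp3:3 pp4:2 pp5:1
Op 7: read(P2, v2) -> 112. No state change.

Answer: 3 2 1 3 2 1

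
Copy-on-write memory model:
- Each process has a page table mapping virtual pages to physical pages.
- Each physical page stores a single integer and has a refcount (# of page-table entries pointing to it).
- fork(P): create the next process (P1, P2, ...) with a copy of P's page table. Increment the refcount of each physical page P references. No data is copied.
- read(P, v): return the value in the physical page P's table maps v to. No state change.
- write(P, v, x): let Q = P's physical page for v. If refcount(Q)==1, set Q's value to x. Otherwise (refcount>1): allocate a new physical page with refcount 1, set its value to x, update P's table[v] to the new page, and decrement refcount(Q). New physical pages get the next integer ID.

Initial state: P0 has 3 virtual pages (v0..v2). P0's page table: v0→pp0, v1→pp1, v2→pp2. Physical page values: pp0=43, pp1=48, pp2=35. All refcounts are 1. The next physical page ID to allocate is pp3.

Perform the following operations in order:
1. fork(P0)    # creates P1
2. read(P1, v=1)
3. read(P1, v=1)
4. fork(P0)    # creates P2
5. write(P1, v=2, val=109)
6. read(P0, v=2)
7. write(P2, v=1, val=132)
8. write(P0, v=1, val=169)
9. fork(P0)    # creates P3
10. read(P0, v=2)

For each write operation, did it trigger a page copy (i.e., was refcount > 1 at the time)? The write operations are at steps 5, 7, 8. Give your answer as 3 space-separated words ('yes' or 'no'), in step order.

Op 1: fork(P0) -> P1. 3 ppages; refcounts: pp0:2 pp1:2 pp2:2
Op 2: read(P1, v1) -> 48. No state change.
Op 3: read(P1, v1) -> 48. No state change.
Op 4: fork(P0) -> P2. 3 ppages; refcounts: pp0:3 pp1:3 pp2:3
Op 5: write(P1, v2, 109). refcount(pp2)=3>1 -> COPY to pp3. 4 ppages; refcounts: pp0:3 pp1:3 pp2:2 pp3:1
Op 6: read(P0, v2) -> 35. No state change.
Op 7: write(P2, v1, 132). refcount(pp1)=3>1 -> COPY to pp4. 5 ppages; refcounts: pp0:3 pp1:2 pp2:2 pp3:1 pp4:1
Op 8: write(P0, v1, 169). refcount(pp1)=2>1 -> COPY to pp5. 6 ppages; refcounts: pp0:3 pp1:1 pp2:2 pp3:1 pp4:1 pp5:1
Op 9: fork(P0) -> P3. 6 ppages; refcounts: pp0:4 pp1:1 pp2:3 pp3:1 pp4:1 pp5:2
Op 10: read(P0, v2) -> 35. No state change.

yes yes yes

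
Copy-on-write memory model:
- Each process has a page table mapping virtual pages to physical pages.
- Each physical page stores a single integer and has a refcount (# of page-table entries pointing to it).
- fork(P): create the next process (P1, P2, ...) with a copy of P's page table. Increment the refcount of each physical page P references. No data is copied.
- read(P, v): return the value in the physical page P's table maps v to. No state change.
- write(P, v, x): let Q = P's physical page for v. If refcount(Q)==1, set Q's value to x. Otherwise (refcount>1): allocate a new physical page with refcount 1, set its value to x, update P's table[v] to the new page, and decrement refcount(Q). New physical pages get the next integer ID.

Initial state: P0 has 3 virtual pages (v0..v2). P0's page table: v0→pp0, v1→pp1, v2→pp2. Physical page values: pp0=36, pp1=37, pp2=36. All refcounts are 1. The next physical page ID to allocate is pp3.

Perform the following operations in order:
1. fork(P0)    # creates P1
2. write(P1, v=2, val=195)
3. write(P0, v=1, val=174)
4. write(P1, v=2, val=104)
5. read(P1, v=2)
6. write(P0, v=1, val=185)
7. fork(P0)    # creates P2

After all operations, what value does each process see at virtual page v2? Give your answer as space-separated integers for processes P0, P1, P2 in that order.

Op 1: fork(P0) -> P1. 3 ppages; refcounts: pp0:2 pp1:2 pp2:2
Op 2: write(P1, v2, 195). refcount(pp2)=2>1 -> COPY to pp3. 4 ppages; refcounts: pp0:2 pp1:2 pp2:1 pp3:1
Op 3: write(P0, v1, 174). refcount(pp1)=2>1 -> COPY to pp4. 5 ppages; refcounts: pp0:2 pp1:1 pp2:1 pp3:1 pp4:1
Op 4: write(P1, v2, 104). refcount(pp3)=1 -> write in place. 5 ppages; refcounts: pp0:2 pp1:1 pp2:1 pp3:1 pp4:1
Op 5: read(P1, v2) -> 104. No state change.
Op 6: write(P0, v1, 185). refcount(pp4)=1 -> write in place. 5 ppages; refcounts: pp0:2 pp1:1 pp2:1 pp3:1 pp4:1
Op 7: fork(P0) -> P2. 5 ppages; refcounts: pp0:3 pp1:1 pp2:2 pp3:1 pp4:2
P0: v2 -> pp2 = 36
P1: v2 -> pp3 = 104
P2: v2 -> pp2 = 36

Answer: 36 104 36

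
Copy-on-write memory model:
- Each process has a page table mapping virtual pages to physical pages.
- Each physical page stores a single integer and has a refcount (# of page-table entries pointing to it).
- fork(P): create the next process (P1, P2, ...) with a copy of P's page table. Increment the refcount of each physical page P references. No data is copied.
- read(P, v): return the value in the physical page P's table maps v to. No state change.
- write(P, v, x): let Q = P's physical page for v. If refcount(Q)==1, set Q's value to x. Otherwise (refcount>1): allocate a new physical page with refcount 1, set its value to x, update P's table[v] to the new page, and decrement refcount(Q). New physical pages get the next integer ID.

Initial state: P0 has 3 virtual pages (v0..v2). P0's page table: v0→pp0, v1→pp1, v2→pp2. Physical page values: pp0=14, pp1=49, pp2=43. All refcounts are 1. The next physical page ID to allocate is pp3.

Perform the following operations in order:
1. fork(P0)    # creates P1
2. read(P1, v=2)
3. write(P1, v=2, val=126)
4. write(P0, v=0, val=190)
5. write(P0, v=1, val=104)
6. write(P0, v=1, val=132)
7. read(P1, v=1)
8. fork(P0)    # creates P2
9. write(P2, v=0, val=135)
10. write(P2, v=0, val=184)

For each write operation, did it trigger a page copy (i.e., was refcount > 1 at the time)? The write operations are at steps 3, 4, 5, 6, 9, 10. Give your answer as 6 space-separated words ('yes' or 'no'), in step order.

Op 1: fork(P0) -> P1. 3 ppages; refcounts: pp0:2 pp1:2 pp2:2
Op 2: read(P1, v2) -> 43. No state change.
Op 3: write(P1, v2, 126). refcount(pp2)=2>1 -> COPY to pp3. 4 ppages; refcounts: pp0:2 pp1:2 pp2:1 pp3:1
Op 4: write(P0, v0, 190). refcount(pp0)=2>1 -> COPY to pp4. 5 ppages; refcounts: pp0:1 pp1:2 pp2:1 pp3:1 pp4:1
Op 5: write(P0, v1, 104). refcount(pp1)=2>1 -> COPY to pp5. 6 ppages; refcounts: pp0:1 pp1:1 pp2:1 pp3:1 pp4:1 pp5:1
Op 6: write(P0, v1, 132). refcount(pp5)=1 -> write in place. 6 ppages; refcounts: pp0:1 pp1:1 pp2:1 pp3:1 pp4:1 pp5:1
Op 7: read(P1, v1) -> 49. No state change.
Op 8: fork(P0) -> P2. 6 ppages; refcounts: pp0:1 pp1:1 pp2:2 pp3:1 pp4:2 pp5:2
Op 9: write(P2, v0, 135). refcount(pp4)=2>1 -> COPY to pp6. 7 ppages; refcounts: pp0:1 pp1:1 pp2:2 pp3:1 pp4:1 pp5:2 pp6:1
Op 10: write(P2, v0, 184). refcount(pp6)=1 -> write in place. 7 ppages; refcounts: pp0:1 pp1:1 pp2:2 pp3:1 pp4:1 pp5:2 pp6:1

yes yes yes no yes no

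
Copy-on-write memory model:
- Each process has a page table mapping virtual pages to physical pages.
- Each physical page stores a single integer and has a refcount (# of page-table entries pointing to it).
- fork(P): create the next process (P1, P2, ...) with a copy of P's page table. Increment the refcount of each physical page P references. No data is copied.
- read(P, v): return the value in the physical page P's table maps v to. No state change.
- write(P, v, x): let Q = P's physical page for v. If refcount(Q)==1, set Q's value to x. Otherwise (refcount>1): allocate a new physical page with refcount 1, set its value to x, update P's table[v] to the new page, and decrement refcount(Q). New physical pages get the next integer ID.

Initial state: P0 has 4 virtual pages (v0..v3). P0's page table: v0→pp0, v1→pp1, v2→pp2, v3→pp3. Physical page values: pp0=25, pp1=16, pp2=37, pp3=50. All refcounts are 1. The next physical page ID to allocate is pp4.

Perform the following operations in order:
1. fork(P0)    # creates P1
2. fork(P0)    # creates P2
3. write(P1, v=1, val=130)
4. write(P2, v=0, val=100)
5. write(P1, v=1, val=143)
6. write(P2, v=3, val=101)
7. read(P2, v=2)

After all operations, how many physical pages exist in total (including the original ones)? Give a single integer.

Answer: 7

Derivation:
Op 1: fork(P0) -> P1. 4 ppages; refcounts: pp0:2 pp1:2 pp2:2 pp3:2
Op 2: fork(P0) -> P2. 4 ppages; refcounts: pp0:3 pp1:3 pp2:3 pp3:3
Op 3: write(P1, v1, 130). refcount(pp1)=3>1 -> COPY to pp4. 5 ppages; refcounts: pp0:3 pp1:2 pp2:3 pp3:3 pp4:1
Op 4: write(P2, v0, 100). refcount(pp0)=3>1 -> COPY to pp5. 6 ppages; refcounts: pp0:2 pp1:2 pp2:3 pp3:3 pp4:1 pp5:1
Op 5: write(P1, v1, 143). refcount(pp4)=1 -> write in place. 6 ppages; refcounts: pp0:2 pp1:2 pp2:3 pp3:3 pp4:1 pp5:1
Op 6: write(P2, v3, 101). refcount(pp3)=3>1 -> COPY to pp6. 7 ppages; refcounts: pp0:2 pp1:2 pp2:3 pp3:2 pp4:1 pp5:1 pp6:1
Op 7: read(P2, v2) -> 37. No state change.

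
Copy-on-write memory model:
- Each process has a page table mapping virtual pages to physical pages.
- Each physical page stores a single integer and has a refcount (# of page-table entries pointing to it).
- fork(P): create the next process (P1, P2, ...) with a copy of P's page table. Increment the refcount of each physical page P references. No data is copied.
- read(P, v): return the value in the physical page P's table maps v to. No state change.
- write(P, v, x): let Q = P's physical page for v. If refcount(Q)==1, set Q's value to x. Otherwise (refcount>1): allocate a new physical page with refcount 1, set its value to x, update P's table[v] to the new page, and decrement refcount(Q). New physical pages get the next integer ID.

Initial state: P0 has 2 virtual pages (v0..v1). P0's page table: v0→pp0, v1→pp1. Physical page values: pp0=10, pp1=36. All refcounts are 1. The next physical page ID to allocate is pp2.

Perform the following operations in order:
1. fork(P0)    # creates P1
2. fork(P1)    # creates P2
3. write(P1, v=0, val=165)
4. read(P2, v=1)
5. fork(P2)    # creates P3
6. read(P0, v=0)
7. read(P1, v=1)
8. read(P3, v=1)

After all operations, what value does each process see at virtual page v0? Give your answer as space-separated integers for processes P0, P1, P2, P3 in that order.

Op 1: fork(P0) -> P1. 2 ppages; refcounts: pp0:2 pp1:2
Op 2: fork(P1) -> P2. 2 ppages; refcounts: pp0:3 pp1:3
Op 3: write(P1, v0, 165). refcount(pp0)=3>1 -> COPY to pp2. 3 ppages; refcounts: pp0:2 pp1:3 pp2:1
Op 4: read(P2, v1) -> 36. No state change.
Op 5: fork(P2) -> P3. 3 ppages; refcounts: pp0:3 pp1:4 pp2:1
Op 6: read(P0, v0) -> 10. No state change.
Op 7: read(P1, v1) -> 36. No state change.
Op 8: read(P3, v1) -> 36. No state change.
P0: v0 -> pp0 = 10
P1: v0 -> pp2 = 165
P2: v0 -> pp0 = 10
P3: v0 -> pp0 = 10

Answer: 10 165 10 10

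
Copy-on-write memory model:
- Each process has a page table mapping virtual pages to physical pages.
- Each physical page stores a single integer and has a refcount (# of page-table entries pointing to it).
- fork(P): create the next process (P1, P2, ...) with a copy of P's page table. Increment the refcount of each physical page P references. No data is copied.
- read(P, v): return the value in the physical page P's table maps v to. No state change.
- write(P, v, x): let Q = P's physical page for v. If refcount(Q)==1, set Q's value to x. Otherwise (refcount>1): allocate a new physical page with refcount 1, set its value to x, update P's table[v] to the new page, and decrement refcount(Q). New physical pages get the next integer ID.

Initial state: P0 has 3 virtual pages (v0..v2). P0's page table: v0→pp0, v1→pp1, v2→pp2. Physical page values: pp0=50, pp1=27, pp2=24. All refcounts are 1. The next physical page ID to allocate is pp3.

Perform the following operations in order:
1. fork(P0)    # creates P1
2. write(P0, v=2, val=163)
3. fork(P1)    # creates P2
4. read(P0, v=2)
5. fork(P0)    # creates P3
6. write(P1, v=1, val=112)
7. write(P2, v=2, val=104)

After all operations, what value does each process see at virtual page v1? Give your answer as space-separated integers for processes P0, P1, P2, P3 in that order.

Op 1: fork(P0) -> P1. 3 ppages; refcounts: pp0:2 pp1:2 pp2:2
Op 2: write(P0, v2, 163). refcount(pp2)=2>1 -> COPY to pp3. 4 ppages; refcounts: pp0:2 pp1:2 pp2:1 pp3:1
Op 3: fork(P1) -> P2. 4 ppages; refcounts: pp0:3 pp1:3 pp2:2 pp3:1
Op 4: read(P0, v2) -> 163. No state change.
Op 5: fork(P0) -> P3. 4 ppages; refcounts: pp0:4 pp1:4 pp2:2 pp3:2
Op 6: write(P1, v1, 112). refcount(pp1)=4>1 -> COPY to pp4. 5 ppages; refcounts: pp0:4 pp1:3 pp2:2 pp3:2 pp4:1
Op 7: write(P2, v2, 104). refcount(pp2)=2>1 -> COPY to pp5. 6 ppages; refcounts: pp0:4 pp1:3 pp2:1 pp3:2 pp4:1 pp5:1
P0: v1 -> pp1 = 27
P1: v1 -> pp4 = 112
P2: v1 -> pp1 = 27
P3: v1 -> pp1 = 27

Answer: 27 112 27 27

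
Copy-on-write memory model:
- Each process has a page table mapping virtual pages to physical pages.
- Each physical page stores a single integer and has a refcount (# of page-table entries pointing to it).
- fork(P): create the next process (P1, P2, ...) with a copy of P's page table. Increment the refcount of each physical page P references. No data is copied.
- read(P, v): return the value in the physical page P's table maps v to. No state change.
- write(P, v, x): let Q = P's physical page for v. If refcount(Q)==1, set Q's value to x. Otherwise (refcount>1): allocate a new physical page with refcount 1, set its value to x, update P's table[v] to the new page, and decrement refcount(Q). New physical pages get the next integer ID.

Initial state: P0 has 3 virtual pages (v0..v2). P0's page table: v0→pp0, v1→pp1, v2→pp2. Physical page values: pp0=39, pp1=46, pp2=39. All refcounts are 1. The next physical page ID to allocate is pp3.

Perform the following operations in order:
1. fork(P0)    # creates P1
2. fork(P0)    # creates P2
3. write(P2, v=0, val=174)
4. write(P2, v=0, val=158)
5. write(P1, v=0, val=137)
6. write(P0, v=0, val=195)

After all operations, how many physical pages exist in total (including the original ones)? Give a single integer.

Op 1: fork(P0) -> P1. 3 ppages; refcounts: pp0:2 pp1:2 pp2:2
Op 2: fork(P0) -> P2. 3 ppages; refcounts: pp0:3 pp1:3 pp2:3
Op 3: write(P2, v0, 174). refcount(pp0)=3>1 -> COPY to pp3. 4 ppages; refcounts: pp0:2 pp1:3 pp2:3 pp3:1
Op 4: write(P2, v0, 158). refcount(pp3)=1 -> write in place. 4 ppages; refcounts: pp0:2 pp1:3 pp2:3 pp3:1
Op 5: write(P1, v0, 137). refcount(pp0)=2>1 -> COPY to pp4. 5 ppages; refcounts: pp0:1 pp1:3 pp2:3 pp3:1 pp4:1
Op 6: write(P0, v0, 195). refcount(pp0)=1 -> write in place. 5 ppages; refcounts: pp0:1 pp1:3 pp2:3 pp3:1 pp4:1

Answer: 5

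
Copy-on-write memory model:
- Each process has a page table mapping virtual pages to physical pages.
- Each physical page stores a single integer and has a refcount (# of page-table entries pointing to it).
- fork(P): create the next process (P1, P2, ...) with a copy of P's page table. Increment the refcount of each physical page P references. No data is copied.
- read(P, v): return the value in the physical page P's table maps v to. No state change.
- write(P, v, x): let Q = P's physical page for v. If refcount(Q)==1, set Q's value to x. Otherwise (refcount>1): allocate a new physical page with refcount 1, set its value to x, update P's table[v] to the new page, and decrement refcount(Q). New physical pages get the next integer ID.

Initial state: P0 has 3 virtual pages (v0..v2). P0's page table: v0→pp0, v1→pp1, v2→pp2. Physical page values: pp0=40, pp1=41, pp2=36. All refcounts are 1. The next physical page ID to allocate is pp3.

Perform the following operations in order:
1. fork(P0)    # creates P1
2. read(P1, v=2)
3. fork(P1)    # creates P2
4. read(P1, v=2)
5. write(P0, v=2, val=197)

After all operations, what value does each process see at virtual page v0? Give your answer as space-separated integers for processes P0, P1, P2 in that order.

Op 1: fork(P0) -> P1. 3 ppages; refcounts: pp0:2 pp1:2 pp2:2
Op 2: read(P1, v2) -> 36. No state change.
Op 3: fork(P1) -> P2. 3 ppages; refcounts: pp0:3 pp1:3 pp2:3
Op 4: read(P1, v2) -> 36. No state change.
Op 5: write(P0, v2, 197). refcount(pp2)=3>1 -> COPY to pp3. 4 ppages; refcounts: pp0:3 pp1:3 pp2:2 pp3:1
P0: v0 -> pp0 = 40
P1: v0 -> pp0 = 40
P2: v0 -> pp0 = 40

Answer: 40 40 40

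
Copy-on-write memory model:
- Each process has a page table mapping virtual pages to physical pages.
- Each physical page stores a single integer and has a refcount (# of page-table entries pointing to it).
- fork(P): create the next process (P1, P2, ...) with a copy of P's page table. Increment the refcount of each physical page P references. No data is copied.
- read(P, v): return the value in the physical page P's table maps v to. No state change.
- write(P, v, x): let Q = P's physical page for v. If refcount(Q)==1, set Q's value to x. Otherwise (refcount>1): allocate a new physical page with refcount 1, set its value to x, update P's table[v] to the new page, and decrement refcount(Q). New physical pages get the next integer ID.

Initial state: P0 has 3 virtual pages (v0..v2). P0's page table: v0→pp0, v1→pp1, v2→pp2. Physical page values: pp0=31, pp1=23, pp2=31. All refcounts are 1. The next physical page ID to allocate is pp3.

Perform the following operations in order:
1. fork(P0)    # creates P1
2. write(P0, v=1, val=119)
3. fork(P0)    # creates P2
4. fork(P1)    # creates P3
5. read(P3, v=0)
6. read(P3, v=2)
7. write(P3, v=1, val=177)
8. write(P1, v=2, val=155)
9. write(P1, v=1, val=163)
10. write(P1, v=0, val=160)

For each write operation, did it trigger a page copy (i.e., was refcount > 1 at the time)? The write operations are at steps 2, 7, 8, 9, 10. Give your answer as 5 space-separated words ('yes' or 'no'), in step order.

Op 1: fork(P0) -> P1. 3 ppages; refcounts: pp0:2 pp1:2 pp2:2
Op 2: write(P0, v1, 119). refcount(pp1)=2>1 -> COPY to pp3. 4 ppages; refcounts: pp0:2 pp1:1 pp2:2 pp3:1
Op 3: fork(P0) -> P2. 4 ppages; refcounts: pp0:3 pp1:1 pp2:3 pp3:2
Op 4: fork(P1) -> P3. 4 ppages; refcounts: pp0:4 pp1:2 pp2:4 pp3:2
Op 5: read(P3, v0) -> 31. No state change.
Op 6: read(P3, v2) -> 31. No state change.
Op 7: write(P3, v1, 177). refcount(pp1)=2>1 -> COPY to pp4. 5 ppages; refcounts: pp0:4 pp1:1 pp2:4 pp3:2 pp4:1
Op 8: write(P1, v2, 155). refcount(pp2)=4>1 -> COPY to pp5. 6 ppages; refcounts: pp0:4 pp1:1 pp2:3 pp3:2 pp4:1 pp5:1
Op 9: write(P1, v1, 163). refcount(pp1)=1 -> write in place. 6 ppages; refcounts: pp0:4 pp1:1 pp2:3 pp3:2 pp4:1 pp5:1
Op 10: write(P1, v0, 160). refcount(pp0)=4>1 -> COPY to pp6. 7 ppages; refcounts: pp0:3 pp1:1 pp2:3 pp3:2 pp4:1 pp5:1 pp6:1

yes yes yes no yes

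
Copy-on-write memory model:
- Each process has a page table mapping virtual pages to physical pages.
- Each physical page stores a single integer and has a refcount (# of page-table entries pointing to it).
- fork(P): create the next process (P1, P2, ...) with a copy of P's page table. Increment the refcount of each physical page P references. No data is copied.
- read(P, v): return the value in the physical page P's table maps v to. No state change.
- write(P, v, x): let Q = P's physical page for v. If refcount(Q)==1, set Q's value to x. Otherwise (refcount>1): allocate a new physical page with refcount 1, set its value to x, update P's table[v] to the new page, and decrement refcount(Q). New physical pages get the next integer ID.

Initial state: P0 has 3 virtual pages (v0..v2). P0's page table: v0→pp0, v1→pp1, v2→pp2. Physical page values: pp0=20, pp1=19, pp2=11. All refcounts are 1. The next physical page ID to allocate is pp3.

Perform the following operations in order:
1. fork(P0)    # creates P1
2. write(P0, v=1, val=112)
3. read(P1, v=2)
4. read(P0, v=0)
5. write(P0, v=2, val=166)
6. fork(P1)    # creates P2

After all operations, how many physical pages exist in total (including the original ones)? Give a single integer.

Answer: 5

Derivation:
Op 1: fork(P0) -> P1. 3 ppages; refcounts: pp0:2 pp1:2 pp2:2
Op 2: write(P0, v1, 112). refcount(pp1)=2>1 -> COPY to pp3. 4 ppages; refcounts: pp0:2 pp1:1 pp2:2 pp3:1
Op 3: read(P1, v2) -> 11. No state change.
Op 4: read(P0, v0) -> 20. No state change.
Op 5: write(P0, v2, 166). refcount(pp2)=2>1 -> COPY to pp4. 5 ppages; refcounts: pp0:2 pp1:1 pp2:1 pp3:1 pp4:1
Op 6: fork(P1) -> P2. 5 ppages; refcounts: pp0:3 pp1:2 pp2:2 pp3:1 pp4:1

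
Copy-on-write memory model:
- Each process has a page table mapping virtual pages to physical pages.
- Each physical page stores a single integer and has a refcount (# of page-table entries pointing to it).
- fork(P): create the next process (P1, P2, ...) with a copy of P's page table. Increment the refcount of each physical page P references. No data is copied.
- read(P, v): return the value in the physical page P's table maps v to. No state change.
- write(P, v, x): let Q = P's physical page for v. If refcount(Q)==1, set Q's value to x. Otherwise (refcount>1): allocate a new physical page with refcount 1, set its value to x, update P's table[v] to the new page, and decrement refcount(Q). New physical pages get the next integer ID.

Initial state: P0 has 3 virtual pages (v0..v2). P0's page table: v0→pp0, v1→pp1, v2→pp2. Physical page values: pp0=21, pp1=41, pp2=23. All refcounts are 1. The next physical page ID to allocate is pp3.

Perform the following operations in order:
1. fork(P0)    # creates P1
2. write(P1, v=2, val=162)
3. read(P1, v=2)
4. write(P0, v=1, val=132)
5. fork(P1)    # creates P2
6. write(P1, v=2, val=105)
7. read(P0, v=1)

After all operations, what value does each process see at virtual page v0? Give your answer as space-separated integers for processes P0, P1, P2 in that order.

Answer: 21 21 21

Derivation:
Op 1: fork(P0) -> P1. 3 ppages; refcounts: pp0:2 pp1:2 pp2:2
Op 2: write(P1, v2, 162). refcount(pp2)=2>1 -> COPY to pp3. 4 ppages; refcounts: pp0:2 pp1:2 pp2:1 pp3:1
Op 3: read(P1, v2) -> 162. No state change.
Op 4: write(P0, v1, 132). refcount(pp1)=2>1 -> COPY to pp4. 5 ppages; refcounts: pp0:2 pp1:1 pp2:1 pp3:1 pp4:1
Op 5: fork(P1) -> P2. 5 ppages; refcounts: pp0:3 pp1:2 pp2:1 pp3:2 pp4:1
Op 6: write(P1, v2, 105). refcount(pp3)=2>1 -> COPY to pp5. 6 ppages; refcounts: pp0:3 pp1:2 pp2:1 pp3:1 pp4:1 pp5:1
Op 7: read(P0, v1) -> 132. No state change.
P0: v0 -> pp0 = 21
P1: v0 -> pp0 = 21
P2: v0 -> pp0 = 21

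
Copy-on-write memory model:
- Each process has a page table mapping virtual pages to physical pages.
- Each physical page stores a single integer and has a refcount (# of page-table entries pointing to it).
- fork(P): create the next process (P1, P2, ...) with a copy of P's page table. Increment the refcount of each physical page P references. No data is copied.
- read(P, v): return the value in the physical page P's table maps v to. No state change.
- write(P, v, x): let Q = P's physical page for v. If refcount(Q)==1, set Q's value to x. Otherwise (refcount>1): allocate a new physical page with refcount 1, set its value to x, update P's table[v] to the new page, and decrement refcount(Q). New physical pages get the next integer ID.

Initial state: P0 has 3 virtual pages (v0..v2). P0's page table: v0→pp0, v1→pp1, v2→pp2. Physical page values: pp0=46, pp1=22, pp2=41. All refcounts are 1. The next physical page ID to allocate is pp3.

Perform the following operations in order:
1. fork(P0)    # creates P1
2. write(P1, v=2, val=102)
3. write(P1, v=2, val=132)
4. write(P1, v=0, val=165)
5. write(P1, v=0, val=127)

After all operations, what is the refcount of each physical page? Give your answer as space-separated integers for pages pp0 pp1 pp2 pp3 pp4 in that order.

Op 1: fork(P0) -> P1. 3 ppages; refcounts: pp0:2 pp1:2 pp2:2
Op 2: write(P1, v2, 102). refcount(pp2)=2>1 -> COPY to pp3. 4 ppages; refcounts: pp0:2 pp1:2 pp2:1 pp3:1
Op 3: write(P1, v2, 132). refcount(pp3)=1 -> write in place. 4 ppages; refcounts: pp0:2 pp1:2 pp2:1 pp3:1
Op 4: write(P1, v0, 165). refcount(pp0)=2>1 -> COPY to pp4. 5 ppages; refcounts: pp0:1 pp1:2 pp2:1 pp3:1 pp4:1
Op 5: write(P1, v0, 127). refcount(pp4)=1 -> write in place. 5 ppages; refcounts: pp0:1 pp1:2 pp2:1 pp3:1 pp4:1

Answer: 1 2 1 1 1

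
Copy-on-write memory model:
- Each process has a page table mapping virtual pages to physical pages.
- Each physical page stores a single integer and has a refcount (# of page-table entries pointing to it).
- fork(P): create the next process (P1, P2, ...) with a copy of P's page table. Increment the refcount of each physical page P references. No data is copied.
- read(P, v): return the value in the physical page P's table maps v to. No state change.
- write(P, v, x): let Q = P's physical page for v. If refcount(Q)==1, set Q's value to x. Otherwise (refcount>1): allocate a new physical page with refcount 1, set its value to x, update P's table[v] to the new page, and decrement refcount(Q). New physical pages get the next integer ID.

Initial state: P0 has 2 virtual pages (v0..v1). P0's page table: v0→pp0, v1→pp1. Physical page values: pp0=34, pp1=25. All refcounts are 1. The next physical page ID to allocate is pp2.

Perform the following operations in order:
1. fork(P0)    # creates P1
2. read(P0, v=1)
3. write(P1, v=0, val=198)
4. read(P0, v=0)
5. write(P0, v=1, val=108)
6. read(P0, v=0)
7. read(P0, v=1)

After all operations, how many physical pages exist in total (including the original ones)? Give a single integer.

Op 1: fork(P0) -> P1. 2 ppages; refcounts: pp0:2 pp1:2
Op 2: read(P0, v1) -> 25. No state change.
Op 3: write(P1, v0, 198). refcount(pp0)=2>1 -> COPY to pp2. 3 ppages; refcounts: pp0:1 pp1:2 pp2:1
Op 4: read(P0, v0) -> 34. No state change.
Op 5: write(P0, v1, 108). refcount(pp1)=2>1 -> COPY to pp3. 4 ppages; refcounts: pp0:1 pp1:1 pp2:1 pp3:1
Op 6: read(P0, v0) -> 34. No state change.
Op 7: read(P0, v1) -> 108. No state change.

Answer: 4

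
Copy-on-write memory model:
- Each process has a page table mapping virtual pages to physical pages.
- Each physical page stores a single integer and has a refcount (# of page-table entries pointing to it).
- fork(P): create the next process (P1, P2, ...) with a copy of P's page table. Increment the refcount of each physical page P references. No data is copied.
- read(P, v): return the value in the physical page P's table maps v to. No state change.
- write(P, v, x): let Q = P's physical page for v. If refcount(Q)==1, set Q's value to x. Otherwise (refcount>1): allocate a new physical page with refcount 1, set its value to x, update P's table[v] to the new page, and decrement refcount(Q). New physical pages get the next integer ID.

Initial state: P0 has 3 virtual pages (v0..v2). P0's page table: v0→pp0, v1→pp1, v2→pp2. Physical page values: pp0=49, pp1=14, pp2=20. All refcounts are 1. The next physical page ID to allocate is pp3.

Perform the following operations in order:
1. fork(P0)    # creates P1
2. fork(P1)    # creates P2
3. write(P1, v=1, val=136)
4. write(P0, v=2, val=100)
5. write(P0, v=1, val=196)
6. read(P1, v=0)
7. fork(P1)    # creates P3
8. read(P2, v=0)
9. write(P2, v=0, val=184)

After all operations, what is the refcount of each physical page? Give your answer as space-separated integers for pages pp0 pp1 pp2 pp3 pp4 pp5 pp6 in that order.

Op 1: fork(P0) -> P1. 3 ppages; refcounts: pp0:2 pp1:2 pp2:2
Op 2: fork(P1) -> P2. 3 ppages; refcounts: pp0:3 pp1:3 pp2:3
Op 3: write(P1, v1, 136). refcount(pp1)=3>1 -> COPY to pp3. 4 ppages; refcounts: pp0:3 pp1:2 pp2:3 pp3:1
Op 4: write(P0, v2, 100). refcount(pp2)=3>1 -> COPY to pp4. 5 ppages; refcounts: pp0:3 pp1:2 pp2:2 pp3:1 pp4:1
Op 5: write(P0, v1, 196). refcount(pp1)=2>1 -> COPY to pp5. 6 ppages; refcounts: pp0:3 pp1:1 pp2:2 pp3:1 pp4:1 pp5:1
Op 6: read(P1, v0) -> 49. No state change.
Op 7: fork(P1) -> P3. 6 ppages; refcounts: pp0:4 pp1:1 pp2:3 pp3:2 pp4:1 pp5:1
Op 8: read(P2, v0) -> 49. No state change.
Op 9: write(P2, v0, 184). refcount(pp0)=4>1 -> COPY to pp6. 7 ppages; refcounts: pp0:3 pp1:1 pp2:3 pp3:2 pp4:1 pp5:1 pp6:1

Answer: 3 1 3 2 1 1 1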